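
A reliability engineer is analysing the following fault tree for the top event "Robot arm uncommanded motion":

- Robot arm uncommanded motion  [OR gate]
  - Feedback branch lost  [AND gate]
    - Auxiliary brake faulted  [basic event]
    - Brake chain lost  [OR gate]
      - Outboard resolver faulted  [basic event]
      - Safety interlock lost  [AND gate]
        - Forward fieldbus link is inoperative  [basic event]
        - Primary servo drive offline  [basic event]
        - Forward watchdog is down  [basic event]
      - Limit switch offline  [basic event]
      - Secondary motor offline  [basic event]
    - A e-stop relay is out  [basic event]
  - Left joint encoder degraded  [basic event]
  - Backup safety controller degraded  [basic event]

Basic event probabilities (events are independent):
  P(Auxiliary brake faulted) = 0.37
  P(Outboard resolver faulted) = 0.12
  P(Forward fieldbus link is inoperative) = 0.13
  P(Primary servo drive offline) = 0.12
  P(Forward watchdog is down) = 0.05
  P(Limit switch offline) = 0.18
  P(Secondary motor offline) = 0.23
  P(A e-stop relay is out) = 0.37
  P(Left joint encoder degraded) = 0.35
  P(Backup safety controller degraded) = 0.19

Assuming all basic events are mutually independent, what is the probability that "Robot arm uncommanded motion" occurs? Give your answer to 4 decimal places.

P(Safety interlock lost) [AND] = 0.13 × 0.12 × 0.05 = 0.000780
P(Brake chain lost) [OR] = 1 − (1−0.12) × (1−0.000780) × (1−0.18) × (1−0.23) = 0.444801
P(Feedback branch lost) [AND] = 0.37 × 0.444801 × 0.37 = 0.060893
P(Robot arm uncommanded motion) [OR] = 1 − (1−0.060893) × (1−0.35) × (1−0.19) = 0.505560
Rounded to 4 decimal places: P(Robot arm uncommanded motion) ≈ 0.5056.

0.5056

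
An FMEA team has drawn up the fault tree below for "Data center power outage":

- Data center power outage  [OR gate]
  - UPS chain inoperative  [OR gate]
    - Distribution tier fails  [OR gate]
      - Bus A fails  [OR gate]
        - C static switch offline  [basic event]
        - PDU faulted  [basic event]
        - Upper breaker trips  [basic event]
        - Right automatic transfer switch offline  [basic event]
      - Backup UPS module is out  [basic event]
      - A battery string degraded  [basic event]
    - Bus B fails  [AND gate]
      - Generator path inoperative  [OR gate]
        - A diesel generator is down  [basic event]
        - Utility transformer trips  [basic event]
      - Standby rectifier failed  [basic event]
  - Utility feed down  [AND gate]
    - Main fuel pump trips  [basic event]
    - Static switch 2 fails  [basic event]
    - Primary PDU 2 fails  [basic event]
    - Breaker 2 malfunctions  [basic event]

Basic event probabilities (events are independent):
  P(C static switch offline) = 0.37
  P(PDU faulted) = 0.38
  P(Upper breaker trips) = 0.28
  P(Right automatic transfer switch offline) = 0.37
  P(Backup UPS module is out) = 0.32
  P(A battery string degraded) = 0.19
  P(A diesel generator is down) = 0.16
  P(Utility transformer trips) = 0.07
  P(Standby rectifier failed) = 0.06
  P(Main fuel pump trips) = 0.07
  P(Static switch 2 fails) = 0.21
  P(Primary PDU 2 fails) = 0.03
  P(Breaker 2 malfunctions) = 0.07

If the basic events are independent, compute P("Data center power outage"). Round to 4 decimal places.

0.9037

P(Bus A fails) [OR] = 1 − (1−0.37) × (1−0.38) × (1−0.28) × (1−0.37) = 0.822824
P(Distribution tier fails) [OR] = 1 − (1−0.822824) × (1−0.32) × (1−0.19) = 0.902411
P(Generator path inoperative) [OR] = 1 − (1−0.16) × (1−0.07) = 0.218800
P(Bus B fails) [AND] = 0.218800 × 0.06 = 0.013128
P(UPS chain inoperative) [OR] = 1 − (1−0.902411) × (1−0.013128) = 0.903692
P(Utility feed down) [AND] = 0.07 × 0.21 × 0.03 × 0.07 = 0.000031
P(Data center power outage) [OR] = 1 − (1−0.903692) × (1−0.000031) = 0.903695
Rounded to 4 decimal places: P(Data center power outage) ≈ 0.9037.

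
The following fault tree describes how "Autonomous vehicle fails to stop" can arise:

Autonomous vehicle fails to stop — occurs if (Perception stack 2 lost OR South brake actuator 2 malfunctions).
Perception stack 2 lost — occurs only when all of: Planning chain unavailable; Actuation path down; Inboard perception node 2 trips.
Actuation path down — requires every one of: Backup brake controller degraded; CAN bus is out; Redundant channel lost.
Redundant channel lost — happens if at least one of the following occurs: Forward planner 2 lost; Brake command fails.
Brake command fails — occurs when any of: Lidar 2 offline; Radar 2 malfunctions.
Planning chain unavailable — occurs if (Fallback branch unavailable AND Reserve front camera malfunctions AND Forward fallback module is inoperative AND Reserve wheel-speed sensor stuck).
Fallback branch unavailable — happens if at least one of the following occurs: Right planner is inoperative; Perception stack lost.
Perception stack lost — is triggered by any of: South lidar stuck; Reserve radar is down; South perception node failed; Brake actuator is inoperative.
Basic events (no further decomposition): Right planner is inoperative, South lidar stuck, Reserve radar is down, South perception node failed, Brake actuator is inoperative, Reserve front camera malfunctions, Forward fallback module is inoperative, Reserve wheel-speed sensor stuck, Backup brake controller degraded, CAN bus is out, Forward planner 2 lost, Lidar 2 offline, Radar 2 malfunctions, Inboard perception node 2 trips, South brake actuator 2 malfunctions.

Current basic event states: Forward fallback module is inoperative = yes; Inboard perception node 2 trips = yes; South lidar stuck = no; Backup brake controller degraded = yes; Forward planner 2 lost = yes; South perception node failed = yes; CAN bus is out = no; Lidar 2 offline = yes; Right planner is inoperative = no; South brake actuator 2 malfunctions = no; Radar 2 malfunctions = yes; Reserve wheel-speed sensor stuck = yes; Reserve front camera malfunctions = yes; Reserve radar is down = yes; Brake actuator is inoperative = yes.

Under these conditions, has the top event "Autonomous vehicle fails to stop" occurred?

Perception stack lost [OR]: South lidar stuck=not, Reserve radar is down=occurs, South perception node failed=occurs, Brake actuator is inoperative=occurs → at least one input occurs → occurs.
Fallback branch unavailable [OR]: Right planner is inoperative=not, Perception stack lost=occurs → at least one input occurs → occurs.
Planning chain unavailable [AND]: Fallback branch unavailable=occurs, Reserve front camera malfunctions=occurs, Forward fallback module is inoperative=occurs, Reserve wheel-speed sensor stuck=occurs → all inputs occur → occurs.
Brake command fails [OR]: Lidar 2 offline=occurs, Radar 2 malfunctions=occurs → at least one input occurs → occurs.
Redundant channel lost [OR]: Forward planner 2 lost=occurs, Brake command fails=occurs → at least one input occurs → occurs.
Actuation path down [AND]: Backup brake controller degraded=occurs, CAN bus is out=not, Redundant channel lost=occurs → not all inputs occur → does not occur.
Perception stack 2 lost [AND]: Planning chain unavailable=occurs, Actuation path down=not, Inboard perception node 2 trips=occurs → not all inputs occur → does not occur.
Autonomous vehicle fails to stop [OR]: Perception stack 2 lost=not, South brake actuator 2 malfunctions=not → no input occurs → does not occur.

No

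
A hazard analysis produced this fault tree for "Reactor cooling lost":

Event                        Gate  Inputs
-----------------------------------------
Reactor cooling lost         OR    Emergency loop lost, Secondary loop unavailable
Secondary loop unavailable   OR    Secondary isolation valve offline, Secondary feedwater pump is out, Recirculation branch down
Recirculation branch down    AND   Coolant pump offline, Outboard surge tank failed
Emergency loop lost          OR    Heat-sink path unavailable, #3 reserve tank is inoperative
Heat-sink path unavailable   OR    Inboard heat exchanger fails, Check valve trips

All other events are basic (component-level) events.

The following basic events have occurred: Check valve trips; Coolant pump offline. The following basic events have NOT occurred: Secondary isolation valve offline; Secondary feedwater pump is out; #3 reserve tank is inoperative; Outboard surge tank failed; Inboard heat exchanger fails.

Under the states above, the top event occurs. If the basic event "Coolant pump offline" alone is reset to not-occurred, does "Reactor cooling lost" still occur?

Yes

Counterfactual: set "Coolant pump offline" to not occurred.
Heat-sink path unavailable [OR]: Inboard heat exchanger fails=not, Check valve trips=occurs → at least one input occurs → occurs.
Emergency loop lost [OR]: Heat-sink path unavailable=occurs, #3 reserve tank is inoperative=not → at least one input occurs → occurs.
Recirculation branch down [AND]: Coolant pump offline=not, Outboard surge tank failed=not → not all inputs occur → does not occur.
Secondary loop unavailable [OR]: Secondary isolation valve offline=not, Secondary feedwater pump is out=not, Recirculation branch down=not → no input occurs → does not occur.
Reactor cooling lost [OR]: Emergency loop lost=occurs, Secondary loop unavailable=not → at least one input occurs → occurs.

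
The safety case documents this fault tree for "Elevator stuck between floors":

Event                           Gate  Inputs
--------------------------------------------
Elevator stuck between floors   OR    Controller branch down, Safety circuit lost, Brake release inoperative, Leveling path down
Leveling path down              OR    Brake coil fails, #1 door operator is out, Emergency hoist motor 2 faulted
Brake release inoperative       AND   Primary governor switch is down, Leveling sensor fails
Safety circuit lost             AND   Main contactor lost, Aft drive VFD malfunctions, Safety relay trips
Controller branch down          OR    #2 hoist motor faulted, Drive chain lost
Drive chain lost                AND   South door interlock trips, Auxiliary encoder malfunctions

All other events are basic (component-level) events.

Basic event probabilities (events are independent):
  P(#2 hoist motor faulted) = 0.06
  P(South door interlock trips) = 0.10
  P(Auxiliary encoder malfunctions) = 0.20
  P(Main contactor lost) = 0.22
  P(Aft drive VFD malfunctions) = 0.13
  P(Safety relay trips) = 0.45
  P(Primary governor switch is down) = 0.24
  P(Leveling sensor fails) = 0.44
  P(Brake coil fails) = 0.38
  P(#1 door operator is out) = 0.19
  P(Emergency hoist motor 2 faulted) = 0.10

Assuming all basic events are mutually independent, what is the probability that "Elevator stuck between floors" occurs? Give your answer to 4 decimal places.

0.6324

P(Drive chain lost) [AND] = 0.10 × 0.20 = 0.020000
P(Controller branch down) [OR] = 1 − (1−0.06) × (1−0.020000) = 0.078800
P(Safety circuit lost) [AND] = 0.22 × 0.13 × 0.45 = 0.012870
P(Brake release inoperative) [AND] = 0.24 × 0.44 = 0.105600
P(Leveling path down) [OR] = 1 − (1−0.38) × (1−0.19) × (1−0.10) = 0.548020
P(Elevator stuck between floors) [OR] = 1 − (1−0.078800) × (1−0.012870) × (1−0.105600) × (1−0.548020) = 0.632397
Rounded to 4 decimal places: P(Elevator stuck between floors) ≈ 0.6324.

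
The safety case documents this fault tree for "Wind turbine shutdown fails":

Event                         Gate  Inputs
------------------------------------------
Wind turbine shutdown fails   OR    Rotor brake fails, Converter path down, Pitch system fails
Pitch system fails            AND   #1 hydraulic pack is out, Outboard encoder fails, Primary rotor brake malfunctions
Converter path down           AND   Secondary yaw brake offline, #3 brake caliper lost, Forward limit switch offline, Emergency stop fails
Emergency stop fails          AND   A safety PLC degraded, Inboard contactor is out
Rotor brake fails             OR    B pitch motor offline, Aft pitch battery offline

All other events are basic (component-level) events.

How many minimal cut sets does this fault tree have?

Rotor brake fails [OR]: union of children's cut sets → 2 cut set(s).
Emergency stop fails [AND]: one cut set from each child combined → 1 × 1 = 1 cut set(s).
Converter path down [AND]: one cut set from each child combined → 1 × 1 × 1 × 1 = 1 cut set(s).
Pitch system fails [AND]: one cut set from each child combined → 1 × 1 × 1 = 1 cut set(s).
Wind turbine shutdown fails [OR]: union of children's cut sets → 4 cut set(s).
Minimal cut sets: {B pitch motor offline}; {Aft pitch battery offline}; {#3 brake caliper lost, A safety PLC degraded, Forward limit switch offline, Inboard contactor is out, Secondary yaw brake offline}; {#1 hydraulic pack is out, Outboard encoder fails, Primary rotor brake malfunctions}.

4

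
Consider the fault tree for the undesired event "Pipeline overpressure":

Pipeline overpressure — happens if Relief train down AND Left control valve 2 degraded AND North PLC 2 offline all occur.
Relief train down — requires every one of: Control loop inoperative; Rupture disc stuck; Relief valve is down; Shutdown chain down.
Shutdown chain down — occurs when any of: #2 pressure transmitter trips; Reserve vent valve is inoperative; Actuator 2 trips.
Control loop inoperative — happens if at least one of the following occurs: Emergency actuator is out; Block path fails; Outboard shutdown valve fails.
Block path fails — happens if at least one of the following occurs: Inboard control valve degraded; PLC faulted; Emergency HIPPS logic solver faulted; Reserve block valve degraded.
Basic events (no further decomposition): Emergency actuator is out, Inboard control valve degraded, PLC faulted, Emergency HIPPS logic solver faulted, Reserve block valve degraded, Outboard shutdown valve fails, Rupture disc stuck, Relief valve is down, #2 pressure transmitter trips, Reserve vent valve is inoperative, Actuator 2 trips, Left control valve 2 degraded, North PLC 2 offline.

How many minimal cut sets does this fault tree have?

Block path fails [OR]: union of children's cut sets → 4 cut set(s).
Control loop inoperative [OR]: union of children's cut sets → 6 cut set(s).
Shutdown chain down [OR]: union of children's cut sets → 3 cut set(s).
Relief train down [AND]: one cut set from each child combined → 6 × 1 × 1 × 3 = 18 cut set(s).
Pipeline overpressure [AND]: one cut set from each child combined → 18 × 1 × 1 = 18 cut set(s).

18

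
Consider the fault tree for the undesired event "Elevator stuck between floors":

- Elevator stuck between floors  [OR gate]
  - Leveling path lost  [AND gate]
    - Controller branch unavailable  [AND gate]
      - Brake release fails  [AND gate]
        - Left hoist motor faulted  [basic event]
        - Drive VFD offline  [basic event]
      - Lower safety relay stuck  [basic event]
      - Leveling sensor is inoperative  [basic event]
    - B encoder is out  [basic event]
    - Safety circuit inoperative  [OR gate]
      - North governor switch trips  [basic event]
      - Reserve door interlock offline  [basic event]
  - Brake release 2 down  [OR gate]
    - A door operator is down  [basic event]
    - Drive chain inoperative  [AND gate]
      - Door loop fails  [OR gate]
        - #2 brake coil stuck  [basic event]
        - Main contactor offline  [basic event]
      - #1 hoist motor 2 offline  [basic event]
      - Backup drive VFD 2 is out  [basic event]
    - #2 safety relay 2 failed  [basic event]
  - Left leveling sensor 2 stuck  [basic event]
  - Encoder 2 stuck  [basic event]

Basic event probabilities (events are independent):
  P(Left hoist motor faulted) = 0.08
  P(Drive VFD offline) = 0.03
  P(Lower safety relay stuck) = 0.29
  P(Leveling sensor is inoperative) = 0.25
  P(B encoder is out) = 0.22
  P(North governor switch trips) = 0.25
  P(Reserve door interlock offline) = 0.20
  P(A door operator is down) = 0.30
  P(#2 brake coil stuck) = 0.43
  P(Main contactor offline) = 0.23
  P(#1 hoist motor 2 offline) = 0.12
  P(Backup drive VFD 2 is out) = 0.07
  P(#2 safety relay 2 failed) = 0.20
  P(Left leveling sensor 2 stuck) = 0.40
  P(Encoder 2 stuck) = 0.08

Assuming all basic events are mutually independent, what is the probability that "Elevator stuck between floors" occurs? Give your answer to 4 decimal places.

P(Brake release fails) [AND] = 0.08 × 0.03 = 0.002400
P(Controller branch unavailable) [AND] = 0.002400 × 0.29 × 0.25 = 0.000174
P(Safety circuit inoperative) [OR] = 1 − (1−0.25) × (1−0.20) = 0.400000
P(Leveling path lost) [AND] = 0.000174 × 0.22 × 0.400000 = 0.000015
P(Door loop fails) [OR] = 1 − (1−0.43) × (1−0.23) = 0.561100
P(Drive chain inoperative) [AND] = 0.561100 × 0.12 × 0.07 = 0.004713
P(Brake release 2 down) [OR] = 1 − (1−0.30) × (1−0.004713) × (1−0.20) = 0.442639
P(Elevator stuck between floors) [OR] = 1 − (1−0.000015) × (1−0.442639) × (1−0.40) × (1−0.08) = 0.692341
Rounded to 4 decimal places: P(Elevator stuck between floors) ≈ 0.6923.

0.6923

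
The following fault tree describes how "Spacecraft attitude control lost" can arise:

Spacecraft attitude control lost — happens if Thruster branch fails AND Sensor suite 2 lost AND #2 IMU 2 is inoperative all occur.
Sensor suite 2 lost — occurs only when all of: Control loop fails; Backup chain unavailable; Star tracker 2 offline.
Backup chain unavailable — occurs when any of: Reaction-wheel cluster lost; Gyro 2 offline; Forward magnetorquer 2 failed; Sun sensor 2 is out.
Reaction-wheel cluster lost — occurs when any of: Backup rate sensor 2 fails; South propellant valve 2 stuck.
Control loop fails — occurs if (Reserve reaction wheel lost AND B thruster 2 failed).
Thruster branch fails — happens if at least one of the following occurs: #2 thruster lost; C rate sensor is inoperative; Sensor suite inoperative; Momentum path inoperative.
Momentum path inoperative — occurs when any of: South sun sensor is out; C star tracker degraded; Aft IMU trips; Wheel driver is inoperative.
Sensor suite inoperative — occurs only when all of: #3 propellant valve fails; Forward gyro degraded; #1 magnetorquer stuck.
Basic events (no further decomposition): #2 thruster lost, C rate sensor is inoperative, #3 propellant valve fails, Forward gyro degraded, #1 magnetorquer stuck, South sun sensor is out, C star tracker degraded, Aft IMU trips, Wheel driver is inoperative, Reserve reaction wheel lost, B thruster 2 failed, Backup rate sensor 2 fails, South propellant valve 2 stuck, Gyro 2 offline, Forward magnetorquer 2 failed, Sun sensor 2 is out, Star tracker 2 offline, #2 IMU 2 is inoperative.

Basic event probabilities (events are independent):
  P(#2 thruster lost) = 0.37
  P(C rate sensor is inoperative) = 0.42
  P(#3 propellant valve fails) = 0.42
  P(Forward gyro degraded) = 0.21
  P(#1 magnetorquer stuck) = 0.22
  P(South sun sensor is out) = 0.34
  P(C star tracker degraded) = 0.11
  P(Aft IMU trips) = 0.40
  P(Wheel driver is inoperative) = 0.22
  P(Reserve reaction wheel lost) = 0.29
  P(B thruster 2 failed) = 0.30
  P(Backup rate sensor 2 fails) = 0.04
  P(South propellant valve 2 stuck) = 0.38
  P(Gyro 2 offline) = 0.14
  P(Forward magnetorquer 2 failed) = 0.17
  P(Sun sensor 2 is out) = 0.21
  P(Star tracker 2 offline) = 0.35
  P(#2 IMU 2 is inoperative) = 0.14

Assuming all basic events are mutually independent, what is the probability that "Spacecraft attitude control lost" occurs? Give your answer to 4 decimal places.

0.0026

P(Sensor suite inoperative) [AND] = 0.42 × 0.21 × 0.22 = 0.019404
P(Momentum path inoperative) [OR] = 1 − (1−0.34) × (1−0.11) × (1−0.40) × (1−0.22) = 0.725097
P(Thruster branch fails) [OR] = 1 − (1−0.37) × (1−0.42) × (1−0.019404) × (1−0.725097) = 0.901500
P(Control loop fails) [AND] = 0.29 × 0.30 = 0.087000
P(Reaction-wheel cluster lost) [OR] = 1 − (1−0.04) × (1−0.38) = 0.404800
P(Backup chain unavailable) [OR] = 1 − (1−0.404800) × (1−0.14) × (1−0.17) × (1−0.21) = 0.664366
P(Sensor suite 2 lost) [AND] = 0.087000 × 0.664366 × 0.35 = 0.020230
P(Spacecraft attitude control lost) [AND] = 0.901500 × 0.020230 × 0.14 = 0.002553
Rounded to 4 decimal places: P(Spacecraft attitude control lost) ≈ 0.0026.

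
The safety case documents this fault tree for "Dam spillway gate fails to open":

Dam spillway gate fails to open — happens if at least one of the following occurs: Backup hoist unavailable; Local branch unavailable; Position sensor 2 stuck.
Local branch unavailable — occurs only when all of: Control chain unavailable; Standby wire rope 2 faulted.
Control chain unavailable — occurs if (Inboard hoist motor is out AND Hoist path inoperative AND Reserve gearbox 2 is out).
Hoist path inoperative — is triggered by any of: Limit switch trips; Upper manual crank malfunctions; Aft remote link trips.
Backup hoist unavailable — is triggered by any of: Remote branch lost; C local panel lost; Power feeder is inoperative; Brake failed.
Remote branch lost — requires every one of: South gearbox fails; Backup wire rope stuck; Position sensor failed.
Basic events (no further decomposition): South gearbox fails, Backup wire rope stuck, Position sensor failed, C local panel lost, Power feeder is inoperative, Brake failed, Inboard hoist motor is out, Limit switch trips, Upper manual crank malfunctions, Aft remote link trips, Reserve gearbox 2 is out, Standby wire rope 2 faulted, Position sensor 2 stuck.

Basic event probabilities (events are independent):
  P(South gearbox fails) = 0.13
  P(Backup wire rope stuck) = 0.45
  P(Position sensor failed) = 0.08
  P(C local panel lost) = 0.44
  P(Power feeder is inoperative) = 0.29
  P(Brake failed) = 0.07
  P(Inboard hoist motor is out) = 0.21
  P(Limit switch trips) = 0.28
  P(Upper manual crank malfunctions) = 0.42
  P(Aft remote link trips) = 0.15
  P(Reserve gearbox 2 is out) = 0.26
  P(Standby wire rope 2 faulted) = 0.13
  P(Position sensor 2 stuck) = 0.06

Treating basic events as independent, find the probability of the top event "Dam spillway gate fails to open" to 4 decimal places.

0.6556

P(Remote branch lost) [AND] = 0.13 × 0.45 × 0.08 = 0.004680
P(Backup hoist unavailable) [OR] = 1 − (1−0.004680) × (1−0.44) × (1−0.29) × (1−0.07) = 0.631963
P(Hoist path inoperative) [OR] = 1 − (1−0.28) × (1−0.42) × (1−0.15) = 0.645040
P(Control chain unavailable) [AND] = 0.21 × 0.645040 × 0.26 = 0.035219
P(Local branch unavailable) [AND] = 0.035219 × 0.13 = 0.004578
P(Dam spillway gate fails to open) [OR] = 1 − (1−0.631963) × (1−0.004578) × (1−0.06) = 0.655629
Rounded to 4 decimal places: P(Dam spillway gate fails to open) ≈ 0.6556.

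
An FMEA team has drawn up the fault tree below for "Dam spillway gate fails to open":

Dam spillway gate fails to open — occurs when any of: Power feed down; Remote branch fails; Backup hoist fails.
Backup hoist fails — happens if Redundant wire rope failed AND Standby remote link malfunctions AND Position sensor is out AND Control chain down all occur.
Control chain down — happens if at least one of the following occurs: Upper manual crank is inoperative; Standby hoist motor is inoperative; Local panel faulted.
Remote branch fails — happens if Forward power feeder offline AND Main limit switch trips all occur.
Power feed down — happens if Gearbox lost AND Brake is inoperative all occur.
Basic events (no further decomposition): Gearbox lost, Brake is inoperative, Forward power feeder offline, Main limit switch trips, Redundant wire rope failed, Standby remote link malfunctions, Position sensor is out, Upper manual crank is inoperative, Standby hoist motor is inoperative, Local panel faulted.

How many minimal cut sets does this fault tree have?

Power feed down [AND]: one cut set from each child combined → 1 × 1 = 1 cut set(s).
Remote branch fails [AND]: one cut set from each child combined → 1 × 1 = 1 cut set(s).
Control chain down [OR]: union of children's cut sets → 3 cut set(s).
Backup hoist fails [AND]: one cut set from each child combined → 1 × 1 × 1 × 3 = 3 cut set(s).
Dam spillway gate fails to open [OR]: union of children's cut sets → 5 cut set(s).
Minimal cut sets: {Brake is inoperative, Gearbox lost}; {Forward power feeder offline, Main limit switch trips}; {Position sensor is out, Redundant wire rope failed, Standby remote link malfunctions, Upper manual crank is inoperative}; {Position sensor is out, Redundant wire rope failed, Standby hoist motor is inoperative, Standby remote link malfunctions}; {Local panel faulted, Position sensor is out, Redundant wire rope failed, Standby remote link malfunctions}.

5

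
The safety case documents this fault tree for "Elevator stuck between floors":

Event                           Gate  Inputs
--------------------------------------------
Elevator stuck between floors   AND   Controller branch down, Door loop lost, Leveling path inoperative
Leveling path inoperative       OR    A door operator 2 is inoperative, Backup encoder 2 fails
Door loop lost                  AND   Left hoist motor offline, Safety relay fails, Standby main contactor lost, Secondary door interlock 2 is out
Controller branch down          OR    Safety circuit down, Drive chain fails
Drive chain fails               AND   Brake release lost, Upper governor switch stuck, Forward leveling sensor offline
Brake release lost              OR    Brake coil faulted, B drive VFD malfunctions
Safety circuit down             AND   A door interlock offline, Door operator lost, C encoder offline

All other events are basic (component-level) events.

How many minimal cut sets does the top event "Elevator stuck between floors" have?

6

Safety circuit down [AND]: one cut set from each child combined → 1 × 1 × 1 = 1 cut set(s).
Brake release lost [OR]: union of children's cut sets → 2 cut set(s).
Drive chain fails [AND]: one cut set from each child combined → 2 × 1 × 1 = 2 cut set(s).
Controller branch down [OR]: union of children's cut sets → 3 cut set(s).
Door loop lost [AND]: one cut set from each child combined → 1 × 1 × 1 × 1 = 1 cut set(s).
Leveling path inoperative [OR]: union of children's cut sets → 2 cut set(s).
Elevator stuck between floors [AND]: one cut set from each child combined → 3 × 1 × 2 = 6 cut set(s).
Minimal cut sets: {A door interlock offline, A door operator 2 is inoperative, C encoder offline, Door operator lost, Left hoist motor offline, Safety relay fails, Secondary door interlock 2 is out, Standby main contactor lost}; {A door interlock offline, Backup encoder 2 fails, C encoder offline, Door operator lost, Left hoist motor offline, Safety relay fails, Secondary door interlock 2 is out, Standby main contactor lost}; {A door operator 2 is inoperative, Brake coil faulted, Forward leveling sensor offline, Left hoist motor offline, Safety relay fails, Secondary door interlock 2 is out, Standby main contactor lost, Upper governor switch stuck}; {Backup encoder 2 fails, Brake coil faulted, Forward leveling sensor offline, Left hoist motor offline, Safety relay fails, Secondary door interlock 2 is out, Standby main contactor lost, Upper governor switch stuck}; {A door operator 2 is inoperative, B drive VFD malfunctions, Forward leveling sensor offline, Left hoist motor offline, Safety relay fails, Secondary door interlock 2 is out, Standby main contactor lost, Upper governor switch stuck}; {B drive VFD malfunctions, Backup encoder 2 fails, Forward leveling sensor offline, Left hoist motor offline, Safety relay fails, Secondary door interlock 2 is out, Standby main contactor lost, Upper governor switch stuck}.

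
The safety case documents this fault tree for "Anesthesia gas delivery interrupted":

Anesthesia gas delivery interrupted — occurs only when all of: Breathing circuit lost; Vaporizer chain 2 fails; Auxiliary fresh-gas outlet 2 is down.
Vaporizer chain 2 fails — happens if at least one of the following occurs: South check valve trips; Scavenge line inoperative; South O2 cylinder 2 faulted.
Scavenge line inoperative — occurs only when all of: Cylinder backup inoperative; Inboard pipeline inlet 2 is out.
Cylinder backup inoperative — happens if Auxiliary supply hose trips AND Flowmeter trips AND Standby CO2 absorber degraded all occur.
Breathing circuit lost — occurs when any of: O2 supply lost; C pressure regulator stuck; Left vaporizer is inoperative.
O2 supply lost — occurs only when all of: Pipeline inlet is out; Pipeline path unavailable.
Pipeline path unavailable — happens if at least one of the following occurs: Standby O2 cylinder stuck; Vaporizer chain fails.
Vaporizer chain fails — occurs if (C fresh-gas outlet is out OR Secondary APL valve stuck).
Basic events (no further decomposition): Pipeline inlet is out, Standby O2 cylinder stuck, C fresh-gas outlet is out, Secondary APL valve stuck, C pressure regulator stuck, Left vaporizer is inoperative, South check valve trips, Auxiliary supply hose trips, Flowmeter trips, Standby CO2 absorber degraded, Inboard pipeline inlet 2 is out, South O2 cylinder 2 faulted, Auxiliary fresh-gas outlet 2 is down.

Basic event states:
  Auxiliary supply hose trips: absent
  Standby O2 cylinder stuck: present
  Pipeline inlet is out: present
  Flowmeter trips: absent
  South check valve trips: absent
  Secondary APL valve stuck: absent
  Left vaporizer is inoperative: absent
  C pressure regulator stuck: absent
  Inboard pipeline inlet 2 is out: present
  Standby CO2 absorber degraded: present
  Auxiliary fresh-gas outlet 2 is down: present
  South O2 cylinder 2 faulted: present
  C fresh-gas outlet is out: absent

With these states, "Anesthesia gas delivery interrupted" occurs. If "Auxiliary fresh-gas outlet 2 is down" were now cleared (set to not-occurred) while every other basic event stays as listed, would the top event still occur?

Counterfactual: set "Auxiliary fresh-gas outlet 2 is down" to not occurred.
Vaporizer chain fails [OR]: C fresh-gas outlet is out=not, Secondary APL valve stuck=not → no input occurs → does not occur.
Pipeline path unavailable [OR]: Standby O2 cylinder stuck=occurs, Vaporizer chain fails=not → at least one input occurs → occurs.
O2 supply lost [AND]: Pipeline inlet is out=occurs, Pipeline path unavailable=occurs → all inputs occur → occurs.
Breathing circuit lost [OR]: O2 supply lost=occurs, C pressure regulator stuck=not, Left vaporizer is inoperative=not → at least one input occurs → occurs.
Cylinder backup inoperative [AND]: Auxiliary supply hose trips=not, Flowmeter trips=not, Standby CO2 absorber degraded=occurs → not all inputs occur → does not occur.
Scavenge line inoperative [AND]: Cylinder backup inoperative=not, Inboard pipeline inlet 2 is out=occurs → not all inputs occur → does not occur.
Vaporizer chain 2 fails [OR]: South check valve trips=not, Scavenge line inoperative=not, South O2 cylinder 2 faulted=occurs → at least one input occurs → occurs.
Anesthesia gas delivery interrupted [AND]: Breathing circuit lost=occurs, Vaporizer chain 2 fails=occurs, Auxiliary fresh-gas outlet 2 is down=not → not all inputs occur → does not occur.

No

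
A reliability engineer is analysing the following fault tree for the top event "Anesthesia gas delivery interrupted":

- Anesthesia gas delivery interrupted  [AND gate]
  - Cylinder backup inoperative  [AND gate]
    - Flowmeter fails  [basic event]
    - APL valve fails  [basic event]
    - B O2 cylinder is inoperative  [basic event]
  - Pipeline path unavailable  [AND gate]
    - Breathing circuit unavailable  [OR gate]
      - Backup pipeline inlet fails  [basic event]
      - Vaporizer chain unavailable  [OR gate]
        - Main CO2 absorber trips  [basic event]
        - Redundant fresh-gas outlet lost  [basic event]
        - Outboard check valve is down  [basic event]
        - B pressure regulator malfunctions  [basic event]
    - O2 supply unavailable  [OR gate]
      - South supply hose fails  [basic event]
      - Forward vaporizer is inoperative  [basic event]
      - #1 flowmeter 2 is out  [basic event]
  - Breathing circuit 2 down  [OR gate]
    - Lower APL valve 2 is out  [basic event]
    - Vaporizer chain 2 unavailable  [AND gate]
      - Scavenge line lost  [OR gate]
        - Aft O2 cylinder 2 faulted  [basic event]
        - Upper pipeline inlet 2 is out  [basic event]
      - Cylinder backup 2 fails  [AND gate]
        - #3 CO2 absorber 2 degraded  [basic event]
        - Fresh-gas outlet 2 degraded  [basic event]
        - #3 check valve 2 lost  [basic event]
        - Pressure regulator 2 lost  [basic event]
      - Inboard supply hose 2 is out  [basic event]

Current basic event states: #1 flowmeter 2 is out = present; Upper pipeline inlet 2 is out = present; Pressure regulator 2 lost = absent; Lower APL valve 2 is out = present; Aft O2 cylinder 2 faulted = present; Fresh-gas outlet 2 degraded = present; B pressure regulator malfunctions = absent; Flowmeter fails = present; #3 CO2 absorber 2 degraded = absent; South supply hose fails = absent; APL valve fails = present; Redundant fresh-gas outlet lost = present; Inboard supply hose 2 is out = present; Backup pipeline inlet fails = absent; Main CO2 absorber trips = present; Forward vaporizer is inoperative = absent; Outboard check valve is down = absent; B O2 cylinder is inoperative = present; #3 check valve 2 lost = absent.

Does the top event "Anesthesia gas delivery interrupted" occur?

Yes

Cylinder backup inoperative [AND]: Flowmeter fails=occurs, APL valve fails=occurs, B O2 cylinder is inoperative=occurs → all inputs occur → occurs.
Vaporizer chain unavailable [OR]: Main CO2 absorber trips=occurs, Redundant fresh-gas outlet lost=occurs, Outboard check valve is down=not, B pressure regulator malfunctions=not → at least one input occurs → occurs.
Breathing circuit unavailable [OR]: Backup pipeline inlet fails=not, Vaporizer chain unavailable=occurs → at least one input occurs → occurs.
O2 supply unavailable [OR]: South supply hose fails=not, Forward vaporizer is inoperative=not, #1 flowmeter 2 is out=occurs → at least one input occurs → occurs.
Pipeline path unavailable [AND]: Breathing circuit unavailable=occurs, O2 supply unavailable=occurs → all inputs occur → occurs.
Scavenge line lost [OR]: Aft O2 cylinder 2 faulted=occurs, Upper pipeline inlet 2 is out=occurs → at least one input occurs → occurs.
Cylinder backup 2 fails [AND]: #3 CO2 absorber 2 degraded=not, Fresh-gas outlet 2 degraded=occurs, #3 check valve 2 lost=not, Pressure regulator 2 lost=not → not all inputs occur → does not occur.
Vaporizer chain 2 unavailable [AND]: Scavenge line lost=occurs, Cylinder backup 2 fails=not, Inboard supply hose 2 is out=occurs → not all inputs occur → does not occur.
Breathing circuit 2 down [OR]: Lower APL valve 2 is out=occurs, Vaporizer chain 2 unavailable=not → at least one input occurs → occurs.
Anesthesia gas delivery interrupted [AND]: Cylinder backup inoperative=occurs, Pipeline path unavailable=occurs, Breathing circuit 2 down=occurs → all inputs occur → occurs.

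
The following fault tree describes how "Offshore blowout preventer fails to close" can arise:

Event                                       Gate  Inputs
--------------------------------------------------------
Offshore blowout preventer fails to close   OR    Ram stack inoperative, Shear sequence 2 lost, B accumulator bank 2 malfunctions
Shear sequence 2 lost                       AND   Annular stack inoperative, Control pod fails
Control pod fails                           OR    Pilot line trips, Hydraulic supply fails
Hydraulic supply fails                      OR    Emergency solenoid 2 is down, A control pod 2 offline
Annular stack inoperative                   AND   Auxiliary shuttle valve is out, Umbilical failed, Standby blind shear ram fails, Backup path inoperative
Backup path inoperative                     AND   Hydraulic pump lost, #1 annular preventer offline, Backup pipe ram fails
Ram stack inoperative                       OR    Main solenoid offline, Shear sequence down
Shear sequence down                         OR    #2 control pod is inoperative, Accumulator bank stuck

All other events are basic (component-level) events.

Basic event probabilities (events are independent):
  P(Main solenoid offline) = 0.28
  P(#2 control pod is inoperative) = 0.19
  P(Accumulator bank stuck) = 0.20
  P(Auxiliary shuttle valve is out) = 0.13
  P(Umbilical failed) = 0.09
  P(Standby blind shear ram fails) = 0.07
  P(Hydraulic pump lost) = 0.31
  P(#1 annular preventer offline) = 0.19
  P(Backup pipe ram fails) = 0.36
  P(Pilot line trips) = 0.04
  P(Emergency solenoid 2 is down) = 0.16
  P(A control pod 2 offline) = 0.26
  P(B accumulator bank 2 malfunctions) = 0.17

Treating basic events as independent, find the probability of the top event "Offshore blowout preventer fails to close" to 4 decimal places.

P(Shear sequence down) [OR] = 1 − (1−0.19) × (1−0.20) = 0.352000
P(Ram stack inoperative) [OR] = 1 − (1−0.28) × (1−0.352000) = 0.533440
P(Backup path inoperative) [AND] = 0.31 × 0.19 × 0.36 = 0.021204
P(Annular stack inoperative) [AND] = 0.13 × 0.09 × 0.07 × 0.021204 = 0.000017
P(Hydraulic supply fails) [OR] = 1 − (1−0.16) × (1−0.26) = 0.378400
P(Control pod fails) [OR] = 1 − (1−0.04) × (1−0.378400) = 0.403264
P(Shear sequence 2 lost) [AND] = 0.000017 × 0.403264 = 0.000007
P(Offshore blowout preventer fails to close) [OR] = 1 − (1−0.533440) × (1−0.000007) × (1−0.17) = 0.612758
Rounded to 4 decimal places: P(Offshore blowout preventer fails to close) ≈ 0.6128.

0.6128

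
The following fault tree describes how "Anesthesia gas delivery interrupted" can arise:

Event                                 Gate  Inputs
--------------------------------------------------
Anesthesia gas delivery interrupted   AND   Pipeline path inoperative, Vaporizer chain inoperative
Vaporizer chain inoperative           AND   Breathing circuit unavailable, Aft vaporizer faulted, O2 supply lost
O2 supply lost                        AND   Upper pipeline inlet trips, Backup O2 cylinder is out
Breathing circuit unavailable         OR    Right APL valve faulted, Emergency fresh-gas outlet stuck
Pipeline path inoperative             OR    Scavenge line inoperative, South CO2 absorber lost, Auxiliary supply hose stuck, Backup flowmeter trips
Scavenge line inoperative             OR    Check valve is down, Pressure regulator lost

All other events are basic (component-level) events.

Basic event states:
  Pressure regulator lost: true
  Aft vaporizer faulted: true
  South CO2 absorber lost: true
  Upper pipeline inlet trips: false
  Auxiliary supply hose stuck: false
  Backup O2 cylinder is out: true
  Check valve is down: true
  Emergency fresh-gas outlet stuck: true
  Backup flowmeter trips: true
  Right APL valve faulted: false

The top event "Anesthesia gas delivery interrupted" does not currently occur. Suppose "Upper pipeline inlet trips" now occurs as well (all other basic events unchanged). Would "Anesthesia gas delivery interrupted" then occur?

Counterfactual: set "Upper pipeline inlet trips" to occurred.
Scavenge line inoperative [OR]: Check valve is down=occurs, Pressure regulator lost=occurs → at least one input occurs → occurs.
Pipeline path inoperative [OR]: Scavenge line inoperative=occurs, South CO2 absorber lost=occurs, Auxiliary supply hose stuck=not, Backup flowmeter trips=occurs → at least one input occurs → occurs.
Breathing circuit unavailable [OR]: Right APL valve faulted=not, Emergency fresh-gas outlet stuck=occurs → at least one input occurs → occurs.
O2 supply lost [AND]: Upper pipeline inlet trips=occurs, Backup O2 cylinder is out=occurs → all inputs occur → occurs.
Vaporizer chain inoperative [AND]: Breathing circuit unavailable=occurs, Aft vaporizer faulted=occurs, O2 supply lost=occurs → all inputs occur → occurs.
Anesthesia gas delivery interrupted [AND]: Pipeline path inoperative=occurs, Vaporizer chain inoperative=occurs → all inputs occur → occurs.

Yes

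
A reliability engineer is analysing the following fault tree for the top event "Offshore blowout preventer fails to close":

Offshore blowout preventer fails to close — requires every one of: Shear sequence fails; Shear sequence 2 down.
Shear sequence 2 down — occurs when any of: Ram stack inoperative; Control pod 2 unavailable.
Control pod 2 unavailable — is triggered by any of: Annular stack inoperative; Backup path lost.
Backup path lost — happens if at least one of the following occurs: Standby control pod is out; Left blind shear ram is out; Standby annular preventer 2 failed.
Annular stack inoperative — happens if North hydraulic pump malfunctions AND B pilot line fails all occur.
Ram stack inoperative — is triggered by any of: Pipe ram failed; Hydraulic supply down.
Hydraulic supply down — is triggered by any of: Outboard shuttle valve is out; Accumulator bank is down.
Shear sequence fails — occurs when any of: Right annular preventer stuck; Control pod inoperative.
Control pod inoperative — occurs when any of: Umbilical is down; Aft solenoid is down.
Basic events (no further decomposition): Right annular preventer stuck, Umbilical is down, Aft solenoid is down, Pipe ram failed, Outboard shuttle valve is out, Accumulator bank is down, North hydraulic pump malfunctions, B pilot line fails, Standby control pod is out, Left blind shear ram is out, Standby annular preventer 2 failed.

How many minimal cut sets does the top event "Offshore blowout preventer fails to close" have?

Control pod inoperative [OR]: union of children's cut sets → 2 cut set(s).
Shear sequence fails [OR]: union of children's cut sets → 3 cut set(s).
Hydraulic supply down [OR]: union of children's cut sets → 2 cut set(s).
Ram stack inoperative [OR]: union of children's cut sets → 3 cut set(s).
Annular stack inoperative [AND]: one cut set from each child combined → 1 × 1 = 1 cut set(s).
Backup path lost [OR]: union of children's cut sets → 3 cut set(s).
Control pod 2 unavailable [OR]: union of children's cut sets → 4 cut set(s).
Shear sequence 2 down [OR]: union of children's cut sets → 7 cut set(s).
Offshore blowout preventer fails to close [AND]: one cut set from each child combined → 3 × 7 = 21 cut set(s).

21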